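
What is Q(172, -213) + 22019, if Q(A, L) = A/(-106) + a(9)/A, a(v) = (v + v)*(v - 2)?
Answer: 100358545/4558 ≈ 22018.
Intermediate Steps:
a(v) = 2*v*(-2 + v) (a(v) = (2*v)*(-2 + v) = 2*v*(-2 + v))
Q(A, L) = 126/A - A/106 (Q(A, L) = A/(-106) + (2*9*(-2 + 9))/A = A*(-1/106) + (2*9*7)/A = -A/106 + 126/A = 126/A - A/106)
Q(172, -213) + 22019 = (126/172 - 1/106*172) + 22019 = (126*(1/172) - 86/53) + 22019 = (63/86 - 86/53) + 22019 = -4057/4558 + 22019 = 100358545/4558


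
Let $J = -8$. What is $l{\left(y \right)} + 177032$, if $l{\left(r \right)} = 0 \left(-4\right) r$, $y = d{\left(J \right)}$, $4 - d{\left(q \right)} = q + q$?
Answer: $177032$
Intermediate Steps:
$d{\left(q \right)} = 4 - 2 q$ ($d{\left(q \right)} = 4 - \left(q + q\right) = 4 - 2 q$)
$y = 20$ ($y = 4 - -16 = 4 + 16 = 20$)
$l{\left(r \right)} = 0$ ($l{\left(r \right)} = 0 r = 0$)
$l{\left(y \right)} + 177032 = 0 + 177032 = 177032$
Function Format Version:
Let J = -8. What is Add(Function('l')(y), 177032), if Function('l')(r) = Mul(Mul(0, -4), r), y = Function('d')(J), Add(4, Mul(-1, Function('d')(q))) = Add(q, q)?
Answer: 177032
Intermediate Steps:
Function('d')(q) = Add(4, Mul(-2, q)) (Function('d')(q) = Add(4, Mul(-1, Add(q, q))) = Add(4, Mul(-1, Mul(2, q))) = Add(4, Mul(-2, q)))
y = 20 (y = Add(4, Mul(-2, -8)) = Add(4, 16) = 20)
Function('l')(r) = 0 (Function('l')(r) = Mul(0, r) = 0)
Add(Function('l')(y), 177032) = Add(0, 177032) = 177032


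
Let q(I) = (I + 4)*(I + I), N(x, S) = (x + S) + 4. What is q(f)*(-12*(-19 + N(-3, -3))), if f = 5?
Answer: 22680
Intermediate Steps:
N(x, S) = 4 + S + x (N(x, S) = (S + x) + 4 = 4 + S + x)
q(I) = 2*I*(4 + I) (q(I) = (4 + I)*(2*I) = 2*I*(4 + I))
q(f)*(-12*(-19 + N(-3, -3))) = (2*5*(4 + 5))*(-12*(-19 + (4 - 3 - 3))) = (2*5*9)*(-12*(-19 - 2)) = 90*(-12*(-21)) = 90*252 = 22680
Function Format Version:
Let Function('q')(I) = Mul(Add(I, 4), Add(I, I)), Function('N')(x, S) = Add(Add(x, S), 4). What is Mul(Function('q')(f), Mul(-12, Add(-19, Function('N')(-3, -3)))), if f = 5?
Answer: 22680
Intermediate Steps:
Function('N')(x, S) = Add(4, S, x) (Function('N')(x, S) = Add(Add(S, x), 4) = Add(4, S, x))
Function('q')(I) = Mul(2, I, Add(4, I)) (Function('q')(I) = Mul(Add(4, I), Mul(2, I)) = Mul(2, I, Add(4, I)))
Mul(Function('q')(f), Mul(-12, Add(-19, Function('N')(-3, -3)))) = Mul(Mul(2, 5, Add(4, 5)), Mul(-12, Add(-19, Add(4, -3, -3)))) = Mul(Mul(2, 5, 9), Mul(-12, Add(-19, -2))) = Mul(90, Mul(-12, -21)) = Mul(90, 252) = 22680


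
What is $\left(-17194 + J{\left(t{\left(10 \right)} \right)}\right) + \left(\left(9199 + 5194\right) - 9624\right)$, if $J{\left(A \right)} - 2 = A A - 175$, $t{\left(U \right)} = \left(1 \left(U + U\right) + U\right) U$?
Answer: $77402$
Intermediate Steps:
$t{\left(U \right)} = 3 U^{2}$ ($t{\left(U \right)} = \left(1 \cdot 2 U + U\right) U = \left(2 U + U\right) U = 3 U U = 3 U^{2}$)
$J{\left(A \right)} = -173 + A^{2}$ ($J{\left(A \right)} = 2 + \left(A A - 175\right) = 2 + \left(A^{2} - 175\right) = 2 + \left(-175 + A^{2}\right) = -173 + A^{2}$)
$\left(-17194 + J{\left(t{\left(10 \right)} \right)}\right) + \left(\left(9199 + 5194\right) - 9624\right) = \left(-17194 - \left(173 - \left(3 \cdot 10^{2}\right)^{2}\right)\right) + \left(\left(9199 + 5194\right) - 9624\right) = \left(-17194 - \left(173 - \left(3 \cdot 100\right)^{2}\right)\right) + \left(14393 - 9624\right) = \left(-17194 - \left(173 - 300^{2}\right)\right) + 4769 = \left(-17194 + \left(-173 + 90000\right)\right) + 4769 = \left(-17194 + 89827\right) + 4769 = 72633 + 4769 = 77402$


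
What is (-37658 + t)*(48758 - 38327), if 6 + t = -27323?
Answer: -677879397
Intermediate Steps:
t = -27329 (t = -6 - 27323 = -27329)
(-37658 + t)*(48758 - 38327) = (-37658 - 27329)*(48758 - 38327) = -64987*10431 = -677879397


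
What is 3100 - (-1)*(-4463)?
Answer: -1363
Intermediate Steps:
3100 - (-1)*(-4463) = 3100 - 1*4463 = 3100 - 4463 = -1363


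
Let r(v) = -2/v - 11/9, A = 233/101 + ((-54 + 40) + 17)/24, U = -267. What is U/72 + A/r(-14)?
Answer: -982637/164832 ≈ -5.9614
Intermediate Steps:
A = 1965/808 (A = 233*(1/101) + (-14 + 17)*(1/24) = 233/101 + 3*(1/24) = 233/101 + ⅛ = 1965/808 ≈ 2.4319)
r(v) = -11/9 - 2/v (r(v) = -2/v - 11*⅑ = -2/v - 11/9 = -11/9 - 2/v)
U/72 + A/r(-14) = -267/72 + 1965/(808*(-11/9 - 2/(-14))) = -267*1/72 + 1965/(808*(-11/9 - 2*(-1/14))) = -89/24 + 1965/(808*(-11/9 + ⅐)) = -89/24 + 1965/(808*(-68/63)) = -89/24 + (1965/808)*(-63/68) = -89/24 - 123795/54944 = -982637/164832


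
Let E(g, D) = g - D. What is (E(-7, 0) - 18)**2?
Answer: 625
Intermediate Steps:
(E(-7, 0) - 18)**2 = ((-7 - 1*0) - 18)**2 = ((-7 + 0) - 18)**2 = (-7 - 18)**2 = (-25)**2 = 625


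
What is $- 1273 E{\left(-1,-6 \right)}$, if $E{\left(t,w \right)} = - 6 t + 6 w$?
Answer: $38190$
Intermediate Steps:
$- 1273 E{\left(-1,-6 \right)} = - 1273 \left(\left(-6\right) \left(-1\right) + 6 \left(-6\right)\right) = - 1273 \left(6 - 36\right) = \left(-1273\right) \left(-30\right) = 38190$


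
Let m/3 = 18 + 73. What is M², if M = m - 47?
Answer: 51076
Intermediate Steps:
m = 273 (m = 3*(18 + 73) = 3*91 = 273)
M = 226 (M = 273 - 47 = 226)
M² = 226² = 51076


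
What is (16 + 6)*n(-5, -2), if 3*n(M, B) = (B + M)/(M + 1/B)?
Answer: 28/3 ≈ 9.3333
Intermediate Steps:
n(M, B) = (B + M)/(3*(M + 1/B)) (n(M, B) = ((B + M)/(M + 1/B))/3 = (B + M)/(3*(M + 1/B)))
(16 + 6)*n(-5, -2) = (16 + 6)*((⅓)*(-2)*(-2 - 5)/(1 - 2*(-5))) = 22*((⅓)*(-2)*(-7)/(1 + 10)) = 22*((⅓)*(-2)*(-7)/11) = 22*((⅓)*(-2)*(1/11)*(-7)) = 22*(14/33) = 28/3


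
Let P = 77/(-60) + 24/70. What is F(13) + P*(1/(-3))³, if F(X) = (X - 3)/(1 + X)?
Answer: 1699/2268 ≈ 0.74912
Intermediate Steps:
F(X) = (-3 + X)/(1 + X)
P = -79/84 (P = 77*(-1/60) + 24*(1/70) = -77/60 + 12/35 = -79/84 ≈ -0.94048)
F(13) + P*(1/(-3))³ = (-3 + 13)/(1 + 13) - 79*(1/(-3))³/84 = 10/14 - 79*(-⅓)³/84 = (1/14)*10 - 79/84*(-1/27) = 5/7 + 79/2268 = 1699/2268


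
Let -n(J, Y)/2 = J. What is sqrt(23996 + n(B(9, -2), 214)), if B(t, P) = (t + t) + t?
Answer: sqrt(23942) ≈ 154.73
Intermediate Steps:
B(t, P) = 3*t (B(t, P) = 2*t + t = 3*t)
n(J, Y) = -2*J
sqrt(23996 + n(B(9, -2), 214)) = sqrt(23996 - 6*9) = sqrt(23996 - 2*27) = sqrt(23996 - 54) = sqrt(23942)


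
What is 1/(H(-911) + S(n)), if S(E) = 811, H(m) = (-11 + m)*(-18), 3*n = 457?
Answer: 1/17407 ≈ 5.7448e-5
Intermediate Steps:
n = 457/3 (n = (⅓)*457 = 457/3 ≈ 152.33)
H(m) = 198 - 18*m
1/(H(-911) + S(n)) = 1/((198 - 18*(-911)) + 811) = 1/((198 + 16398) + 811) = 1/(16596 + 811) = 1/17407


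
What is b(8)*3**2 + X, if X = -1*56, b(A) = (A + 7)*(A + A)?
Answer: 2104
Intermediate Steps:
b(A) = 2*A*(7 + A) (b(A) = (7 + A)*(2*A) = 2*A*(7 + A))
X = -56
b(8)*3**2 + X = (2*8*(7 + 8))*3**2 - 56 = (2*8*15)*9 - 56 = 240*9 - 56 = 2160 - 56 = 2104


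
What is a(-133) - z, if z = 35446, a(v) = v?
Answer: -35579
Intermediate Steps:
a(-133) - z = -133 - 1*35446 = -133 - 35446 = -35579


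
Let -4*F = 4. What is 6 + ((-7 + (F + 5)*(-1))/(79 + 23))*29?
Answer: 293/102 ≈ 2.8725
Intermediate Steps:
F = -1 (F = -1/4*4 = -1)
6 + ((-7 + (F + 5)*(-1))/(79 + 23))*29 = 6 + ((-7 + (-1 + 5)*(-1))/(79 + 23))*29 = 6 + ((-7 + 4*(-1))/102)*29 = 6 + ((-7 - 4)*(1/102))*29 = 6 - 11*1/102*29 = 6 - 11/102*29 = 6 - 319/102 = 293/102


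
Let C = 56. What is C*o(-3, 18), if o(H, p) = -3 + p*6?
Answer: 5880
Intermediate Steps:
o(H, p) = -3 + 6*p
C*o(-3, 18) = 56*(-3 + 6*18) = 56*(-3 + 108) = 56*105 = 5880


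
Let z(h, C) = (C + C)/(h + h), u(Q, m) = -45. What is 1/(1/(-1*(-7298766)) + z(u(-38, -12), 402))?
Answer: -36493830/326011543 ≈ -0.11194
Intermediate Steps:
z(h, C) = C/h (z(h, C) = (2*C)/((2*h)) = (2*C)*(1/(2*h)) = C/h)
1/(1/(-1*(-7298766)) + z(u(-38, -12), 402)) = 1/(1/(-1*(-7298766)) + 402/(-45)) = 1/(1/7298766 + 402*(-1/45)) = 1/(1/7298766 - 134/15) = 1/(-326011543/36493830) = -36493830/326011543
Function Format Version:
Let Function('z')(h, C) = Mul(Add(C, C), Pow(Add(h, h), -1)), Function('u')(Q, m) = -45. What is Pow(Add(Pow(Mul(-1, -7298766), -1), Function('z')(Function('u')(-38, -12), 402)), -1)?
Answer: Rational(-36493830, 326011543) ≈ -0.11194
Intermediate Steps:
Function('z')(h, C) = Mul(C, Pow(h, -1)) (Function('z')(h, C) = Mul(Mul(2, C), Pow(Mul(2, h), -1)) = Mul(Mul(2, C), Mul(Rational(1, 2), Pow(h, -1))) = Mul(C, Pow(h, -1)))
Pow(Add(Pow(Mul(-1, -7298766), -1), Function('z')(Function('u')(-38, -12), 402)), -1) = Pow(Add(Pow(Mul(-1, -7298766), -1), Mul(402, Pow(-45, -1))), -1) = Pow(Add(Pow(7298766, -1), Mul(402, Rational(-1, 45))), -1) = Pow(Add(Rational(1, 7298766), Rational(-134, 15)), -1) = Pow(Rational(-326011543, 36493830), -1) = Rational(-36493830, 326011543)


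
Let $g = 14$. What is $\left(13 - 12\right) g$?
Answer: $14$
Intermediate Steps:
$\left(13 - 12\right) g = \left(13 - 12\right) 14 = 1 \cdot 14 = 14$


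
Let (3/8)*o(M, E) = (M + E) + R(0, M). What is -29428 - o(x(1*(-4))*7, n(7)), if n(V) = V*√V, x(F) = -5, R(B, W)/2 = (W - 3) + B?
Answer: -29132 - 56*√7/3 ≈ -29181.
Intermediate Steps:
R(B, W) = -6 + 2*B + 2*W (R(B, W) = 2*((W - 3) + B) = 2*((-3 + W) + B) = 2*(-3 + B + W) = -6 + 2*B + 2*W)
n(V) = V^(3/2)
o(M, E) = -16 + 8*M + 8*E/3 (o(M, E) = 8*((M + E) + (-6 + 2*0 + 2*M))/3 = 8*((E + M) + (-6 + 0 + 2*M))/3 = 8*((E + M) + (-6 + 2*M))/3 = 8*(-6 + E + 3*M)/3 = -16 + 8*M + 8*E/3)
-29428 - o(x(1*(-4))*7, n(7)) = -29428 - (-16 + 8*(-5*7) + 8*7^(3/2)/3) = -29428 - (-16 + 8*(-35) + 8*(7*√7)/3) = -29428 - (-16 - 280 + 56*√7/3) = -29428 - (-296 + 56*√7/3) = -29428 + (296 - 56*√7/3) = -29132 - 56*√7/3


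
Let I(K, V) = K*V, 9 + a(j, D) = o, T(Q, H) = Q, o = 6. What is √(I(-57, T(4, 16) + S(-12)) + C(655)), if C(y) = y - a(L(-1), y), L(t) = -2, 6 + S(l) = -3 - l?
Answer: √259 ≈ 16.093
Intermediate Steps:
S(l) = -9 - l (S(l) = -6 + (-3 - l) = -9 - l)
a(j, D) = -3 (a(j, D) = -9 + 6 = -3)
C(y) = 3 + y (C(y) = y - 1*(-3) = y + 3 = 3 + y)
√(I(-57, T(4, 16) + S(-12)) + C(655)) = √(-57*(4 + (-9 - 1*(-12))) + (3 + 655)) = √(-57*(4 + (-9 + 12)) + 658) = √(-57*(4 + 3) + 658) = √(-57*7 + 658) = √(-399 + 658) = √259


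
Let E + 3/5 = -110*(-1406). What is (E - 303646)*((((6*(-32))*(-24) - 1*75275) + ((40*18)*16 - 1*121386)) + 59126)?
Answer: 90440080731/5 ≈ 1.8088e+10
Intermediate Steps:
E = 773297/5 (E = -⅗ - 110*(-1406) = -⅗ + 154660 = 773297/5 ≈ 1.5466e+5)
(E - 303646)*((((6*(-32))*(-24) - 1*75275) + ((40*18)*16 - 1*121386)) + 59126) = (773297/5 - 303646)*((((6*(-32))*(-24) - 1*75275) + ((40*18)*16 - 1*121386)) + 59126) = -744933*(((-192*(-24) - 75275) + (720*16 - 121386)) + 59126)/5 = -744933*(((4608 - 75275) + (11520 - 121386)) + 59126)/5 = -744933*((-70667 - 109866) + 59126)/5 = -744933*(-180533 + 59126)/5 = -744933/5*(-121407) = 90440080731/5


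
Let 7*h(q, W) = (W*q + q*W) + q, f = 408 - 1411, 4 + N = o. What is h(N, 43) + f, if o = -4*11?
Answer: -11197/7 ≈ -1599.6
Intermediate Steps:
o = -44
N = -48 (N = -4 - 44 = -48)
f = -1003
h(q, W) = q/7 + 2*W*q/7 (h(q, W) = ((W*q + q*W) + q)/7 = ((W*q + W*q) + q)/7 = (2*W*q + q)/7 = (q + 2*W*q)/7 = q/7 + 2*W*q/7)
h(N, 43) + f = (1/7)*(-48)*(1 + 2*43) - 1003 = (1/7)*(-48)*(1 + 86) - 1003 = (1/7)*(-48)*87 - 1003 = -4176/7 - 1003 = -11197/7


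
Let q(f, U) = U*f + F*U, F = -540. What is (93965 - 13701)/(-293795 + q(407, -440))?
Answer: -80264/235275 ≈ -0.34115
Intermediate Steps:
q(f, U) = -540*U + U*f (q(f, U) = U*f - 540*U = -540*U + U*f)
(93965 - 13701)/(-293795 + q(407, -440)) = (93965 - 13701)/(-293795 - 440*(-540 + 407)) = 80264/(-293795 - 440*(-133)) = 80264/(-293795 + 58520) = 80264/(-235275) = 80264*(-1/235275) = -80264/235275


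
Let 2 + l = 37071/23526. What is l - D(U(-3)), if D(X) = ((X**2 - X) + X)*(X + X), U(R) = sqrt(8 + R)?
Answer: -1109/2614 - 10*sqrt(5) ≈ -22.785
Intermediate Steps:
D(X) = 2*X**3 (D(X) = X**2*(2*X) = 2*X**3)
l = -1109/2614 (l = -2 + 37071/23526 = -2 + 37071*(1/23526) = -2 + 4119/2614 = -1109/2614 ≈ -0.42425)
l - D(U(-3)) = -1109/2614 - 2*(sqrt(8 - 3))**3 = -1109/2614 - 2*(sqrt(5))**3 = -1109/2614 - 2*5*sqrt(5) = -1109/2614 - 10*sqrt(5)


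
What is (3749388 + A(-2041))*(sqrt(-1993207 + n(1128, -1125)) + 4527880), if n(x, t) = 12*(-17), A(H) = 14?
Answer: 16976842327760 + 3749402*I*sqrt(1993411) ≈ 1.6977e+13 + 5.2937e+9*I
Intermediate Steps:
n(x, t) = -204
(3749388 + A(-2041))*(sqrt(-1993207 + n(1128, -1125)) + 4527880) = (3749388 + 14)*(sqrt(-1993207 - 204) + 4527880) = 3749402*(sqrt(-1993411) + 4527880) = 3749402*(I*sqrt(1993411) + 4527880) = 3749402*(4527880 + I*sqrt(1993411)) = 16976842327760 + 3749402*I*sqrt(1993411)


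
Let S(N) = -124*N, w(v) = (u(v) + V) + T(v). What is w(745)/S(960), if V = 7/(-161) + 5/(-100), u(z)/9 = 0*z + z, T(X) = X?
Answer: -36849/588800 ≈ -0.062583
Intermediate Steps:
u(z) = 9*z (u(z) = 9*(0*z + z) = 9*(0 + z) = 9*z)
V = -43/460 (V = 7*(-1/161) + 5*(-1/100) = -1/23 - 1/20 = -43/460 ≈ -0.093478)
w(v) = -43/460 + 10*v (w(v) = (9*v - 43/460) + v = (-43/460 + 9*v) + v = -43/460 + 10*v)
w(745)/S(960) = (-43/460 + 10*745)/((-124*960)) = (-43/460 + 7450)/(-119040) = (3426957/460)*(-1/119040) = -36849/588800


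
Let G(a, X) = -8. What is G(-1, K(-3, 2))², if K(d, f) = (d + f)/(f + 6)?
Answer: 64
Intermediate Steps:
K(d, f) = (d + f)/(6 + f)
G(-1, K(-3, 2))² = (-8)² = 64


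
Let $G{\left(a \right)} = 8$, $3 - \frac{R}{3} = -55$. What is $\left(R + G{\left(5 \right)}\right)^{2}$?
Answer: $33124$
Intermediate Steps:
$R = 174$ ($R = 9 - -165 = 9 + 165 = 174$)
$\left(R + G{\left(5 \right)}\right)^{2} = \left(174 + 8\right)^{2} = 182^{2} = 33124$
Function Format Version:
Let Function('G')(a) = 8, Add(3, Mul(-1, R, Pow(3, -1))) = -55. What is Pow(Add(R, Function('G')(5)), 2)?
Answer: 33124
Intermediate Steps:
R = 174 (R = Add(9, Mul(-3, -55)) = Add(9, 165) = 174)
Pow(Add(R, Function('G')(5)), 2) = Pow(Add(174, 8), 2) = Pow(182, 2) = 33124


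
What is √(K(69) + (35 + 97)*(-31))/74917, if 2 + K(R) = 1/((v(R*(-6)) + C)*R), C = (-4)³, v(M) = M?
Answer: I*√4453503687438/2470912494 ≈ 0.00085407*I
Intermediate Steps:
C = -64
K(R) = -2 + 1/(R*(-64 - 6*R)) (K(R) = -2 + 1/((R*(-6) - 64)*R) = -2 + 1/((-6*R - 64)*R) = -2 + 1/((-64 - 6*R)*R) = -2 + 1/(R*(-64 - 6*R)))
√(K(69) + (35 + 97)*(-31))/74917 = √((½)*(-1 - 128*69 - 12*69²)/(69*(32 + 3*69)) + (35 + 97)*(-31))/74917 = √((½)*(1/69)*(-1 - 8832 - 12*4761)/(32 + 207) + 132*(-31))*(1/74917) = √((½)*(1/69)*(-1 - 8832 - 57132)/239 - 4092)*(1/74917) = √((½)*(1/69)*(1/239)*(-65965) - 4092)*(1/74917) = √(-65965/32982 - 4092)*(1/74917) = √(-135028309/32982)*(1/74917) = (I*√4453503687438/32982)*(1/74917) = I*√4453503687438/2470912494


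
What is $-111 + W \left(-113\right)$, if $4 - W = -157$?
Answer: $-18304$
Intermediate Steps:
$W = 161$ ($W = 4 - -157 = 4 + 157 = 161$)
$-111 + W \left(-113\right) = -111 + 161 \left(-113\right) = -111 - 18193 = -18304$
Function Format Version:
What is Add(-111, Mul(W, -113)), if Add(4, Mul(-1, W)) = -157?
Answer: -18304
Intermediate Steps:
W = 161 (W = Add(4, Mul(-1, -157)) = Add(4, 157) = 161)
Add(-111, Mul(W, -113)) = Add(-111, Mul(161, -113)) = Add(-111, -18193) = -18304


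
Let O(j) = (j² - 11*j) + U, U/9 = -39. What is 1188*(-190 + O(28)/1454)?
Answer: -164024190/727 ≈ -2.2562e+5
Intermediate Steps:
U = -351 (U = 9*(-39) = -351)
O(j) = -351 + j² - 11*j (O(j) = (j² - 11*j) - 351 = -351 + j² - 11*j)
1188*(-190 + O(28)/1454) = 1188*(-190 + (-351 + 28² - 11*28)/1454) = 1188*(-190 + (-351 + 784 - 308)*(1/1454)) = 1188*(-190 + 125*(1/1454)) = 1188*(-190 + 125/1454) = 1188*(-276135/1454) = -164024190/727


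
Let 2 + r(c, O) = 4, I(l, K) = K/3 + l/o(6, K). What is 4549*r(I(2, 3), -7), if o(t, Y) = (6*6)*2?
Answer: 9098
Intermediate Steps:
o(t, Y) = 72 (o(t, Y) = 36*2 = 72)
I(l, K) = K/3 + l/72
r(c, O) = 2 (r(c, O) = -2 + 4 = 2)
4549*r(I(2, 3), -7) = 4549*2 = 9098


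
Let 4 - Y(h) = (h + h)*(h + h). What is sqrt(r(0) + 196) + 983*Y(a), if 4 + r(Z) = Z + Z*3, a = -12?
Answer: -562276 + 8*sqrt(3) ≈ -5.6226e+5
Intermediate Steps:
r(Z) = -4 + 4*Z (r(Z) = -4 + (Z + Z*3) = -4 + (Z + 3*Z) = -4 + 4*Z)
Y(h) = 4 - 4*h**2 (Y(h) = 4 - (h + h)*(h + h) = 4 - 2*h*2*h = 4 - 4*h**2)
sqrt(r(0) + 196) + 983*Y(a) = sqrt((-4 + 4*0) + 196) + 983*(4 - 4*(-12)**2) = sqrt((-4 + 0) + 196) + 983*(4 - 4*144) = sqrt(-4 + 196) + 983*(4 - 576) = sqrt(192) + 983*(-572) = 8*sqrt(3) - 562276 = -562276 + 8*sqrt(3)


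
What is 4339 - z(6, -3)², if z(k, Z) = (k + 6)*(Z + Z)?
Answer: -845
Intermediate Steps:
z(k, Z) = 2*Z*(6 + k) (z(k, Z) = (6 + k)*(2*Z) = 2*Z*(6 + k))
4339 - z(6, -3)² = 4339 - (2*(-3)*(6 + 6))² = 4339 - (2*(-3)*12)² = 4339 - 1*(-72)² = 4339 - 1*5184 = 4339 - 5184 = -845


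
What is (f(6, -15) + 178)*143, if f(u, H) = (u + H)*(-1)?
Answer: 26741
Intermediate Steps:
f(u, H) = -H - u (f(u, H) = (H + u)*(-1) = -H - u)
(f(6, -15) + 178)*143 = ((-1*(-15) - 1*6) + 178)*143 = ((15 - 6) + 178)*143 = (9 + 178)*143 = 187*143 = 26741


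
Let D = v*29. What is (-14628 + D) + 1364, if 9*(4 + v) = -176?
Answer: -125524/9 ≈ -13947.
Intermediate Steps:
v = -212/9 (v = -4 + (⅑)*(-176) = -4 - 176/9 = -212/9 ≈ -23.556)
D = -6148/9 (D = -212/9*29 = -6148/9 ≈ -683.11)
(-14628 + D) + 1364 = (-14628 - 6148/9) + 1364 = -137800/9 + 1364 = -125524/9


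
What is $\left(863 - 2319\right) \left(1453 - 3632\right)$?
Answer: $3172624$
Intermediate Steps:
$\left(863 - 2319\right) \left(1453 - 3632\right) = - 1456 \left(1453 - 3632\right) = \left(-1456\right) \left(-2179\right) = 3172624$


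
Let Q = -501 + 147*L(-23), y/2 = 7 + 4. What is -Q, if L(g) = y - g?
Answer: -6114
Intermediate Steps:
y = 22 (y = 2*(7 + 4) = 2*11 = 22)
L(g) = 22 - g
Q = 6114 (Q = -501 + 147*(22 - 1*(-23)) = -501 + 147*(22 + 23) = -501 + 147*45 = -501 + 6615 = 6114)
-Q = -1*6114 = -6114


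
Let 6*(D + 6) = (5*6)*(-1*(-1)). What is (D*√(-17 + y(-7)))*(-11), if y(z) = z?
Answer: 22*I*√6 ≈ 53.889*I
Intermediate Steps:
D = -1 (D = -6 + ((5*6)*(-1*(-1)))/6 = -6 + (30*1)/6 = -6 + (⅙)*30 = -6 + 5 = -1)
(D*√(-17 + y(-7)))*(-11) = -√(-17 - 7)*(-11) = -√(-24)*(-11) = -2*I*√6*(-11) = 22*I*√6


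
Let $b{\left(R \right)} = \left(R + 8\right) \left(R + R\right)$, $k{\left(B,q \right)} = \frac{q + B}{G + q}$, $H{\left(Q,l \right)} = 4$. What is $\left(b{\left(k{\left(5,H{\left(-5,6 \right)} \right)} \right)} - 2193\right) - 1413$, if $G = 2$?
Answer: $- \frac{7155}{2} \approx -3577.5$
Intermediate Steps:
$k{\left(B,q \right)} = \frac{B + q}{2 + q}$ ($k{\left(B,q \right)} = \frac{q + B}{2 + q} = \frac{B + q}{2 + q}$)
$b{\left(R \right)} = 2 R \left(8 + R\right)$ ($b{\left(R \right)} = \left(8 + R\right) 2 R = 2 R \left(8 + R\right)$)
$\left(b{\left(k{\left(5,H{\left(-5,6 \right)} \right)} \right)} - 2193\right) - 1413 = \left(2 \frac{5 + 4}{2 + 4} \left(8 + \frac{5 + 4}{2 + 4}\right) - 2193\right) - 1413 = \left(2 \cdot \frac{1}{6} \cdot 9 \left(8 + \frac{1}{6} \cdot 9\right) - 2193\right) - 1413 = \left(2 \cdot \frac{3}{2} \left(8 + \frac{3}{2}\right) - 2193\right) - 1413 = \left(2 \cdot \frac{3}{2} \cdot \frac{19}{2} - 2193\right) - 1413 = \left(\frac{57}{2} - 2193\right) - 1413 = - \frac{4329}{2} - 1413 = - \frac{7155}{2}$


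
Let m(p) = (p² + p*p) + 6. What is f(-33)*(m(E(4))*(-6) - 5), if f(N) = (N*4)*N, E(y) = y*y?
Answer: -13560228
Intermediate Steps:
E(y) = y²
f(N) = 4*N² (f(N) = (4*N)*N = 4*N²)
m(p) = 6 + 2*p² (m(p) = (p² + p²) + 6 = 2*p² + 6 = 6 + 2*p²)
f(-33)*(m(E(4))*(-6) - 5) = (4*(-33)²)*((6 + 2*(4²)²)*(-6) - 5) = (4*1089)*((6 + 2*16²)*(-6) - 5) = 4356*((6 + 2*256)*(-6) - 5) = 4356*((6 + 512)*(-6) - 5) = 4356*(518*(-6) - 5) = 4356*(-3108 - 5) = 4356*(-3113) = -13560228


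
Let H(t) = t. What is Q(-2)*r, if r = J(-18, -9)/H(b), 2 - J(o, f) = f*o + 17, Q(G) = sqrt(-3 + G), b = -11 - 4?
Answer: 59*I*sqrt(5)/5 ≈ 26.386*I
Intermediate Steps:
b = -15
J(o, f) = -15 - f*o (J(o, f) = 2 - (f*o + 17) = 2 - (17 + f*o) = 2 + (-17 - f*o) = -15 - f*o)
r = 59/5 (r = (-15 - 1*(-9)*(-18))/(-15) = (-15 - 162)*(-1/15) = -177*(-1/15) = 59/5 ≈ 11.800)
Q(-2)*r = sqrt(-3 - 2)*(59/5) = sqrt(-5)*(59/5) = (I*sqrt(5))*(59/5) = 59*I*sqrt(5)/5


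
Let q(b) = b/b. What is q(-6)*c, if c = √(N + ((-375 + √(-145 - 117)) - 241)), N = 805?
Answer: √(189 + I*√262) ≈ 13.76 + 0.58816*I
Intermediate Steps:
q(b) = 1
c = √(189 + I*√262) (c = √(805 + ((-375 + √(-145 - 117)) - 241)) = √(805 + ((-375 + √(-262)) - 241)) = √(805 + ((-375 + I*√262) - 241)) = √(805 + (-616 + I*√262)) = √(189 + I*√262) ≈ 13.76 + 0.58816*I)
q(-6)*c = 1*√(189 + I*√262) = √(189 + I*√262)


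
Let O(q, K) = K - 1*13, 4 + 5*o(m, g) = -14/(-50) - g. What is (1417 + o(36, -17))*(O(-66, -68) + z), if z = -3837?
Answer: -695276526/125 ≈ -5.5622e+6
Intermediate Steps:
o(m, g) = -93/125 - g/5 (o(m, g) = -⅘ + (-14/(-50) - g)/5 = -⅘ + (-14*(-1/50) - g)/5 = -⅘ + (7/25 - g)/5 = -⅘ + (7/125 - g/5) = -93/125 - g/5)
O(q, K) = -13 + K (O(q, K) = K - 13 = -13 + K)
(1417 + o(36, -17))*(O(-66, -68) + z) = (1417 + (-93/125 - ⅕*(-17)))*((-13 - 68) - 3837) = (1417 + (-93/125 + 17/5))*(-81 - 3837) = (1417 + 332/125)*(-3918) = (177457/125)*(-3918) = -695276526/125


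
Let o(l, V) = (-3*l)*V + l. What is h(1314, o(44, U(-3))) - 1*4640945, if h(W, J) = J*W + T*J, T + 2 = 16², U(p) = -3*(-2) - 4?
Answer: -4985905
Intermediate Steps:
U(p) = 2 (U(p) = 6 - 4 = 2)
T = 254 (T = -2 + 16² = -2 + 256 = 254)
o(l, V) = l - 3*V*l (o(l, V) = -3*V*l + l = l - 3*V*l)
h(W, J) = 254*J + J*W (h(W, J) = J*W + 254*J = 254*J + J*W)
h(1314, o(44, U(-3))) - 1*4640945 = (44*(1 - 3*2))*(254 + 1314) - 1*4640945 = (44*(1 - 6))*1568 - 4640945 = (44*(-5))*1568 - 4640945 = -220*1568 - 4640945 = -344960 - 4640945 = -4985905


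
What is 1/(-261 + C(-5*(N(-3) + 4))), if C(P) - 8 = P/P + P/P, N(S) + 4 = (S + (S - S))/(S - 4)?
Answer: -1/251 ≈ -0.0039841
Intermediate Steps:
N(S) = -4 + S/(-4 + S) (N(S) = -4 + (S + (S - S))/(S - 4) = -4 + (S + 0)/(-4 + S) = -4 + S/(-4 + S))
C(P) = 10 (C(P) = 8 + (P/P + P/P) = 8 + (1 + 1) = 8 + 2 = 10)
1/(-261 + C(-5*(N(-3) + 4))) = 1/(-261 + 10) = 1/(-251) = -1/251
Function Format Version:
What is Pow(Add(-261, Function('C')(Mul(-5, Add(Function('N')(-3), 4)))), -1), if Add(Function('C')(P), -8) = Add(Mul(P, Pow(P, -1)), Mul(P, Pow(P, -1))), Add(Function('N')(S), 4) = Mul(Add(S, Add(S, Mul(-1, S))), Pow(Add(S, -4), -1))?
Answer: Rational(-1, 251) ≈ -0.0039841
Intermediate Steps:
Function('N')(S) = Add(-4, Mul(S, Pow(Add(-4, S), -1))) (Function('N')(S) = Add(-4, Mul(Add(S, Add(S, Mul(-1, S))), Pow(Add(S, -4), -1))) = Add(-4, Mul(Add(S, 0), Pow(Add(-4, S), -1))) = Add(-4, Mul(S, Pow(Add(-4, S), -1))))
Function('C')(P) = 10 (Function('C')(P) = Add(8, Add(Mul(P, Pow(P, -1)), Mul(P, Pow(P, -1)))) = Add(8, Add(1, 1)) = Add(8, 2) = 10)
Pow(Add(-261, Function('C')(Mul(-5, Add(Function('N')(-3), 4)))), -1) = Pow(Add(-261, 10), -1) = Pow(-251, -1) = Rational(-1, 251)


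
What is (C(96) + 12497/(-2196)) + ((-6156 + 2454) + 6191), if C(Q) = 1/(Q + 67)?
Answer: 888897757/357948 ≈ 2483.3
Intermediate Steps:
C(Q) = 1/(67 + Q)
(C(96) + 12497/(-2196)) + ((-6156 + 2454) + 6191) = (1/(67 + 96) + 12497/(-2196)) + ((-6156 + 2454) + 6191) = (1/163 + 12497*(-1/2196)) + (-3702 + 6191) = (1/163 - 12497/2196) + 2489 = -2034815/357948 + 2489 = 888897757/357948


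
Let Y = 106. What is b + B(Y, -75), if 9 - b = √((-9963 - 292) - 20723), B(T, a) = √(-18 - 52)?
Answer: 9 + I*√70 - 3*I*√3442 ≈ 9.0 - 167.64*I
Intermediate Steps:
B(T, a) = I*√70 (B(T, a) = √(-70) = I*√70)
b = 9 - 3*I*√3442 (b = 9 - √((-9963 - 292) - 20723) = 9 - √(-10255 - 20723) = 9 - √(-30978) = 9 - 3*I*√3442 ≈ 9.0 - 176.01*I)
b + B(Y, -75) = (9 - 3*I*√3442) + I*√70 = 9 + I*√70 - 3*I*√3442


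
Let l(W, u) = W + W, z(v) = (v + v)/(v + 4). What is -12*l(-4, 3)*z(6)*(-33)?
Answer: -19008/5 ≈ -3801.6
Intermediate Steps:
z(v) = 2*v/(4 + v) (z(v) = (2*v)/(4 + v) = 2*v/(4 + v))
l(W, u) = 2*W
-12*l(-4, 3)*z(6)*(-33) = -12*2*(-4)*2*6/(4 + 6)*(-33) = -(-96)*2*6/10*(-33) = -(-96)*2*6*(⅒)*(-33) = -(-96)*6/5*(-33) = -12*(-48/5)*(-33) = (576/5)*(-33) = -19008/5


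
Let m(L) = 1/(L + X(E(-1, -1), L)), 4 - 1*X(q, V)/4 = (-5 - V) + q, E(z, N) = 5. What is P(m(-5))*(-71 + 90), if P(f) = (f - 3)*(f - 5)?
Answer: 24472/81 ≈ 302.12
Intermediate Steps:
X(q, V) = 36 - 4*q + 4*V (X(q, V) = 16 - 4*((-5 - V) + q) = 16 - 4*(-5 + q - V) = 16 + (20 - 4*q + 4*V) = 36 - 4*q + 4*V)
m(L) = 1/(16 + 5*L) (m(L) = 1/(L + (36 - 4*5 + 4*L)) = 1/(L + (36 - 20 + 4*L)) = 1/(L + (16 + 4*L)) = 1/(16 + 5*L))
P(f) = (-5 + f)*(-3 + f) (P(f) = (-3 + f)*(-5 + f) = (-5 + f)*(-3 + f))
P(m(-5))*(-71 + 90) = (15 + (1/(16 + 5*(-5)))² - 8/(16 + 5*(-5)))*(-71 + 90) = (15 + (1/(16 - 25))² - 8/(16 - 25))*19 = (15 + (1/(-9))² - 8/(-9))*19 = (15 + (-⅑)² - 8*(-⅑))*19 = (15 + 1/81 + 8/9)*19 = (1288/81)*19 = 24472/81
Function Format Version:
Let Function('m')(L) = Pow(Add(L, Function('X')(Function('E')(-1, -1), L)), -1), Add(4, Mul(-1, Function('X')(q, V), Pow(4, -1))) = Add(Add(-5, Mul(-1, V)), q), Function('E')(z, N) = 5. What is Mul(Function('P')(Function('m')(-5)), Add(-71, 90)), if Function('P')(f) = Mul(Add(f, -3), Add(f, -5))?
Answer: Rational(24472, 81) ≈ 302.12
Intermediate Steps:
Function('X')(q, V) = Add(36, Mul(-4, q), Mul(4, V)) (Function('X')(q, V) = Add(16, Mul(-4, Add(Add(-5, Mul(-1, V)), q))) = Add(16, Mul(-4, Add(-5, q, Mul(-1, V)))) = Add(16, Add(20, Mul(-4, q), Mul(4, V))) = Add(36, Mul(-4, q), Mul(4, V)))
Function('m')(L) = Pow(Add(16, Mul(5, L)), -1) (Function('m')(L) = Pow(Add(L, Add(36, Mul(-4, 5), Mul(4, L))), -1) = Pow(Add(L, Add(36, -20, Mul(4, L))), -1) = Pow(Add(L, Add(16, Mul(4, L))), -1) = Pow(Add(16, Mul(5, L)), -1))
Function('P')(f) = Mul(Add(-5, f), Add(-3, f)) (Function('P')(f) = Mul(Add(-3, f), Add(-5, f)) = Mul(Add(-5, f), Add(-3, f)))
Mul(Function('P')(Function('m')(-5)), Add(-71, 90)) = Mul(Add(15, Pow(Pow(Add(16, Mul(5, -5)), -1), 2), Mul(-8, Pow(Add(16, Mul(5, -5)), -1))), Add(-71, 90)) = Mul(Add(15, Pow(Pow(Add(16, -25), -1), 2), Mul(-8, Pow(Add(16, -25), -1))), 19) = Mul(Add(15, Pow(Pow(-9, -1), 2), Mul(-8, Pow(-9, -1))), 19) = Mul(Add(15, Pow(Rational(-1, 9), 2), Mul(-8, Rational(-1, 9))), 19) = Mul(Add(15, Rational(1, 81), Rational(8, 9)), 19) = Mul(Rational(1288, 81), 19) = Rational(24472, 81)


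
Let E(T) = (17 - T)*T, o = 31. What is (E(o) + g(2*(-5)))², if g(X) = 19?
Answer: 172225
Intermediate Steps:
E(T) = T*(17 - T)
(E(o) + g(2*(-5)))² = (31*(17 - 1*31) + 19)² = (31*(17 - 31) + 19)² = (31*(-14) + 19)² = (-434 + 19)² = (-415)² = 172225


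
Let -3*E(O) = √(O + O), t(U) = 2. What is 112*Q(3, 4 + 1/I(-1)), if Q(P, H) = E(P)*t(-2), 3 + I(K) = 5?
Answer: -224*√6/3 ≈ -182.90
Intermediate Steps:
I(K) = 2 (I(K) = -3 + 5 = 2)
E(O) = -√2*√O/3 (E(O) = -√(O + O)/3 = -√2*√O/3)
Q(P, H) = -2*√2*√P/3 (Q(P, H) = -√2*√P/3*2 = -2*√2*√P/3)
112*Q(3, 4 + 1/I(-1)) = 112*(-2*√2*√3/3) = 112*(-2*√6/3) = -224*√6/3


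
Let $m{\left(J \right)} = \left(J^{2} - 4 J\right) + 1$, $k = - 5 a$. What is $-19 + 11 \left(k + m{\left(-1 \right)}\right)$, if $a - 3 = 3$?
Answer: $-283$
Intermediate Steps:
$a = 6$ ($a = 3 + 3 = 6$)
$k = -30$ ($k = \left(-5\right) 6 = -30$)
$m{\left(J \right)} = 1 + J^{2} - 4 J$
$-19 + 11 \left(k + m{\left(-1 \right)}\right) = -19 + 11 \left(-30 + \left(1 + \left(-1\right)^{2} - -4\right)\right) = -19 + 11 \left(-30 + \left(1 + 1 + 4\right)\right) = -19 + 11 \left(-30 + 6\right) = -19 + 11 \left(-24\right) = -19 - 264 = -283$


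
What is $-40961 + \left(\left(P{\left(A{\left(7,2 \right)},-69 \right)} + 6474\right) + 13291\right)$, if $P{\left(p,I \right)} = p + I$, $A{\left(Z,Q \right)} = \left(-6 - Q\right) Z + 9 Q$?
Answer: $-21303$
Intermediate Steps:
$A{\left(Z,Q \right)} = 9 Q + Z \left(-6 - Q\right)$ ($A{\left(Z,Q \right)} = Z \left(-6 - Q\right) + 9 Q = 9 Q + Z \left(-6 - Q\right)$)
$P{\left(p,I \right)} = I + p$
$-40961 + \left(\left(P{\left(A{\left(7,2 \right)},-69 \right)} + 6474\right) + 13291\right) = -40961 + \left(\left(\left(-69 - \left(24 + 14\right)\right) + 6474\right) + 13291\right) = -40961 + \left(\left(\left(-69 - 38\right) + 6474\right) + 13291\right) = -40961 + \left(\left(-107 + 6474\right) + 13291\right) = -40961 + \left(6367 + 13291\right) = -40961 + 19658 = -21303$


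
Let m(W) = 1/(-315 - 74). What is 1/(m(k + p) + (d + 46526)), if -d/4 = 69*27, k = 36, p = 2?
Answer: 389/15199785 ≈ 2.5592e-5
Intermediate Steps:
d = -7452 (d = -276*27 = -4*1863 = -7452)
m(W) = -1/389 (m(W) = 1/(-389) = -1/389)
1/(m(k + p) + (d + 46526)) = 1/(-1/389 + (-7452 + 46526)) = 1/(-1/389 + 39074) = 1/(15199785/389) = 389/15199785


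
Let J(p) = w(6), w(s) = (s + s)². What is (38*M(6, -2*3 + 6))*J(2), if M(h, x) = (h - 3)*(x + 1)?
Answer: 16416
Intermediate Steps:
w(s) = 4*s² (w(s) = (2*s)² = 4*s²)
J(p) = 144 (J(p) = 4*6² = 4*36 = 144)
M(h, x) = (1 + x)*(-3 + h) (M(h, x) = (-3 + h)*(1 + x) = (1 + x)*(-3 + h))
(38*M(6, -2*3 + 6))*J(2) = (38*(-3 + 6 - 3*(-2*3 + 6) + 6*(-2*3 + 6)))*144 = (38*(-3 + 6 - 3*(-6 + 6) + 6*(-6 + 6)))*144 = (38*(-3 + 6 - 3*0 + 6*0))*144 = (38*(-3 + 6 + 0 + 0))*144 = (38*3)*144 = 114*144 = 16416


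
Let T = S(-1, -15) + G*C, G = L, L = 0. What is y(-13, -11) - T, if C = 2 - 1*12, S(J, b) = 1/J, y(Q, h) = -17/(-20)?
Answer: 37/20 ≈ 1.8500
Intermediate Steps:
y(Q, h) = 17/20 (y(Q, h) = -17*(-1/20) = 17/20)
G = 0
C = -10 (C = 2 - 12 = -10)
T = -1 (T = 1/(-1) + 0*(-10) = -1 + 0 = -1)
y(-13, -11) - T = 17/20 - 1*(-1) = 17/20 + 1 = 37/20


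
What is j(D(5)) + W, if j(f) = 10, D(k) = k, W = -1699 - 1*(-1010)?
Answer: -679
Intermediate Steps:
W = -689 (W = -1699 + 1010 = -689)
j(D(5)) + W = 10 - 689 = -679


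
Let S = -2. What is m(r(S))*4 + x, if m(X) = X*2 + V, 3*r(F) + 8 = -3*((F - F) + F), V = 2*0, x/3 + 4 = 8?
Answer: 20/3 ≈ 6.6667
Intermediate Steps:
x = 12 (x = -12 + 3*8 = -12 + 24 = 12)
V = 0
r(F) = -8/3 - F (r(F) = -8/3 + (-3*((F - F) + F))/3 = -8/3 + (-3*(0 + F))/3 = -8/3 + (-3*F)/3 = -8/3 - F)
m(X) = 2*X (m(X) = X*2 + 0 = 2*X + 0 = 2*X)
m(r(S))*4 + x = (2*(-8/3 - 1*(-2)))*4 + 12 = (2*(-8/3 + 2))*4 + 12 = (2*(-2/3))*4 + 12 = -4/3*4 + 12 = -16/3 + 12 = 20/3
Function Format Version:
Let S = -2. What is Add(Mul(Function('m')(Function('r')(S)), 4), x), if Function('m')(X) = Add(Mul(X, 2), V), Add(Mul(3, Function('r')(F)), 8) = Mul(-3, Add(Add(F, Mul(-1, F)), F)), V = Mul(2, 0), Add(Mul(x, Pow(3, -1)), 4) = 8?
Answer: Rational(20, 3) ≈ 6.6667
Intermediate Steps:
x = 12 (x = Add(-12, Mul(3, 8)) = Add(-12, 24) = 12)
V = 0
Function('r')(F) = Add(Rational(-8, 3), Mul(-1, F)) (Function('r')(F) = Add(Rational(-8, 3), Mul(Rational(1, 3), Mul(-3, Add(Add(F, Mul(-1, F)), F)))) = Add(Rational(-8, 3), Mul(Rational(1, 3), Mul(-3, Add(0, F)))) = Add(Rational(-8, 3), Mul(Rational(1, 3), Mul(-3, F))) = Add(Rational(-8, 3), Mul(-1, F)))
Function('m')(X) = Mul(2, X) (Function('m')(X) = Add(Mul(X, 2), 0) = Add(Mul(2, X), 0) = Mul(2, X))
Add(Mul(Function('m')(Function('r')(S)), 4), x) = Add(Mul(Mul(2, Add(Rational(-8, 3), Mul(-1, -2))), 4), 12) = Add(Mul(Mul(2, Add(Rational(-8, 3), 2)), 4), 12) = Add(Mul(Mul(2, Rational(-2, 3)), 4), 12) = Add(Mul(Rational(-4, 3), 4), 12) = Add(Rational(-16, 3), 12) = Rational(20, 3)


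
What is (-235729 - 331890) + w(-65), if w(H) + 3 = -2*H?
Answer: -567492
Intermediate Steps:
w(H) = -3 - 2*H
(-235729 - 331890) + w(-65) = (-235729 - 331890) + (-3 - 2*(-65)) = -567619 + (-3 + 130) = -567619 + 127 = -567492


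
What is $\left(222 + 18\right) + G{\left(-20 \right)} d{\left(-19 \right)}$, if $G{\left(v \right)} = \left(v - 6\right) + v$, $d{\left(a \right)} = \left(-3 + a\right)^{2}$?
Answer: $-22024$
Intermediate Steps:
$G{\left(v \right)} = -6 + 2 v$ ($G{\left(v \right)} = \left(-6 + v\right) + v = -6 + 2 v$)
$\left(222 + 18\right) + G{\left(-20 \right)} d{\left(-19 \right)} = \left(222 + 18\right) + \left(-6 + 2 \left(-20\right)\right) \left(-3 - 19\right)^{2} = 240 + \left(-6 - 40\right) \left(-22\right)^{2} = 240 - 22264 = -22024$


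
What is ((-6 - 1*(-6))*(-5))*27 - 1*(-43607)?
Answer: 43607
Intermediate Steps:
((-6 - 1*(-6))*(-5))*27 - 1*(-43607) = ((-6 + 6)*(-5))*27 + 43607 = (0*(-5))*27 + 43607 = 0*27 + 43607 = 0 + 43607 = 43607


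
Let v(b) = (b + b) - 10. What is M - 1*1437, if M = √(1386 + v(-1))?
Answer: -1437 + √1374 ≈ -1399.9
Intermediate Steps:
v(b) = -10 + 2*b (v(b) = 2*b - 10 = -10 + 2*b)
M = √1374 (M = √(1386 + (-10 + 2*(-1))) = √(1386 + (-10 - 2)) = √(1386 - 12) = √1374 ≈ 37.068)
M - 1*1437 = √1374 - 1*1437 = √1374 - 1437 = -1437 + √1374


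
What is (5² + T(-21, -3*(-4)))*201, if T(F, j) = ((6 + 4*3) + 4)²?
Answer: 102309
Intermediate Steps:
T(F, j) = 484 (T(F, j) = ((6 + 12) + 4)² = (18 + 4)² = 22² = 484)
(5² + T(-21, -3*(-4)))*201 = (5² + 484)*201 = (25 + 484)*201 = 509*201 = 102309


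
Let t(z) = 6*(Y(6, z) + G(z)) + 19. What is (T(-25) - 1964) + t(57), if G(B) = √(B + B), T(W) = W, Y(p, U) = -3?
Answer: -1988 + 6*√114 ≈ -1923.9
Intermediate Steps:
G(B) = √2*√B (G(B) = √(2*B) = √2*√B)
t(z) = 1 + 6*√2*√z (t(z) = 6*(-3 + √2*√z) + 19 = (-18 + 6*√2*√z) + 19 = 1 + 6*√2*√z)
(T(-25) - 1964) + t(57) = (-25 - 1964) + (1 + 6*√2*√57) = -1989 + (1 + 6*√114) = -1988 + 6*√114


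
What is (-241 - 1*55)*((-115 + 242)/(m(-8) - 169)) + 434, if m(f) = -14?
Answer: 117014/183 ≈ 639.42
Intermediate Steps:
(-241 - 1*55)*((-115 + 242)/(m(-8) - 169)) + 434 = (-241 - 1*55)*((-115 + 242)/(-14 - 169)) + 434 = (-241 - 55)*(127/(-183)) + 434 = -37592*(-1)/183 + 434 = -296*(-127/183) + 434 = 37592/183 + 434 = 117014/183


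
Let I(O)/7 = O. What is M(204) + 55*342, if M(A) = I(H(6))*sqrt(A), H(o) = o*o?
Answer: 18810 + 504*sqrt(51) ≈ 22409.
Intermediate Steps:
H(o) = o**2
I(O) = 7*O
M(A) = 252*sqrt(A) (M(A) = (7*6**2)*sqrt(A) = (7*36)*sqrt(A) = 252*sqrt(A))
M(204) + 55*342 = 252*sqrt(204) + 55*342 = 252*(2*sqrt(51)) + 18810 = 504*sqrt(51) + 18810 = 18810 + 504*sqrt(51)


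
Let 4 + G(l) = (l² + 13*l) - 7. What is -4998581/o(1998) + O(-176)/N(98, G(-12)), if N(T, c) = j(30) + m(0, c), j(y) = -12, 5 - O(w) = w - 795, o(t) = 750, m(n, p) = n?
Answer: -1686527/250 ≈ -6746.1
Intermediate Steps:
O(w) = 800 - w (O(w) = 5 - (w - 795) = 5 - (-795 + w) = 5 + (795 - w) = 800 - w)
G(l) = -11 + l² + 13*l (G(l) = -4 + ((l² + 13*l) - 7) = -4 + (-7 + l² + 13*l) = -11 + l² + 13*l)
N(T, c) = -12 (N(T, c) = -12 + 0 = -12)
-4998581/o(1998) + O(-176)/N(98, G(-12)) = -4998581/750 + (800 - 1*(-176))/(-12) = -4998581*1/750 + (800 + 176)*(-1/12) = -4998581/750 + 976*(-1/12) = -4998581/750 - 244/3 = -1686527/250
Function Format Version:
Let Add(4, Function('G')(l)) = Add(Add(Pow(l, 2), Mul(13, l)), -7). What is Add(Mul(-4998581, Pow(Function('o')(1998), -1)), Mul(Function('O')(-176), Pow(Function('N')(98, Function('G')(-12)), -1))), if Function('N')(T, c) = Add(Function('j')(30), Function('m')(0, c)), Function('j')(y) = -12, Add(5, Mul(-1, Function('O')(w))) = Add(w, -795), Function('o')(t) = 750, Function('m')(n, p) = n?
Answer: Rational(-1686527, 250) ≈ -6746.1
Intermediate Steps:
Function('O')(w) = Add(800, Mul(-1, w)) (Function('O')(w) = Add(5, Mul(-1, Add(w, -795))) = Add(5, Mul(-1, Add(-795, w))) = Add(5, Add(795, Mul(-1, w))) = Add(800, Mul(-1, w)))
Function('G')(l) = Add(-11, Pow(l, 2), Mul(13, l)) (Function('G')(l) = Add(-4, Add(Add(Pow(l, 2), Mul(13, l)), -7)) = Add(-4, Add(-7, Pow(l, 2), Mul(13, l))) = Add(-11, Pow(l, 2), Mul(13, l)))
Function('N')(T, c) = -12 (Function('N')(T, c) = Add(-12, 0) = -12)
Add(Mul(-4998581, Pow(Function('o')(1998), -1)), Mul(Function('O')(-176), Pow(Function('N')(98, Function('G')(-12)), -1))) = Add(Mul(-4998581, Pow(750, -1)), Mul(Add(800, Mul(-1, -176)), Pow(-12, -1))) = Add(Mul(-4998581, Rational(1, 750)), Mul(Add(800, 176), Rational(-1, 12))) = Add(Rational(-4998581, 750), Mul(976, Rational(-1, 12))) = Add(Rational(-4998581, 750), Rational(-244, 3)) = Rational(-1686527, 250)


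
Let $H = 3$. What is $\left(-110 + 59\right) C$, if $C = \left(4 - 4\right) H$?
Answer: $0$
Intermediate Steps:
$C = 0$ ($C = \left(4 - 4\right) 3 = 0 \cdot 3 = 0$)
$\left(-110 + 59\right) C = \left(-110 + 59\right) 0 = \left(-51\right) 0 = 0$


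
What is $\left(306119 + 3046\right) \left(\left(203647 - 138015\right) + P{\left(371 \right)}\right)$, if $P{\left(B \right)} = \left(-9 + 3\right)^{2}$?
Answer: $20302247220$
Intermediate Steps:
$P{\left(B \right)} = 36$ ($P{\left(B \right)} = \left(-6\right)^{2} = 36$)
$\left(306119 + 3046\right) \left(\left(203647 - 138015\right) + P{\left(371 \right)}\right) = \left(306119 + 3046\right) \left(\left(203647 - 138015\right) + 36\right) = 309165 \left(\left(203647 - 138015\right) + 36\right) = 309165 \left(65632 + 36\right) = 309165 \cdot 65668 = 20302247220$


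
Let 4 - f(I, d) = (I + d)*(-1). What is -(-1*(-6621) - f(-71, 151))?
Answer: -6537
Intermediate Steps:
f(I, d) = 4 + I + d (f(I, d) = 4 - (I + d)*(-1) = 4 - (-I - d) = 4 + (I + d) = 4 + I + d)
-(-1*(-6621) - f(-71, 151)) = -(-1*(-6621) - (4 - 71 + 151)) = -(6621 - 1*84) = -(6621 - 84) = -1*6537 = -6537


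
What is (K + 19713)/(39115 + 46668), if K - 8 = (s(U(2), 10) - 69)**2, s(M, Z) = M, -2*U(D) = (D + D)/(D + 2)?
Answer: 98205/343132 ≈ 0.28620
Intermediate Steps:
U(D) = -D/(2 + D) (U(D) = -(D + D)/(2*(D + 2)) = -2*D/(2*(2 + D)) = -D/(2 + D))
K = 19353/4 (K = 8 + (-1*2/(2 + 2) - 69)**2 = 8 + (-1*2/4 - 69)**2 = 8 + (-1*2*1/4 - 69)**2 = 8 + (-1/2 - 69)**2 = 8 + (-139/2)**2 = 8 + 19321/4 = 19353/4 ≈ 4838.3)
(K + 19713)/(39115 + 46668) = (19353/4 + 19713)/(39115 + 46668) = (98205/4)/85783 = (98205/4)*(1/85783) = 98205/343132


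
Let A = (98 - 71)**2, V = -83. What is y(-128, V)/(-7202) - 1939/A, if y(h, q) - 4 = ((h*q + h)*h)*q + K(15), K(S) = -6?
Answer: -3127091986/201933 ≈ -15486.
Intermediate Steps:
y(h, q) = -2 + h*q*(h + h*q) (y(h, q) = 4 + (((h*q + h)*h)*q - 6) = 4 + (((h + h*q)*h)*q - 6) = 4 + ((h*(h + h*q))*q - 6) = 4 + (h*q*(h + h*q) - 6) = 4 + (-6 + h*q*(h + h*q)) = -2 + h*q*(h + h*q))
A = 729 (A = 27**2 = 729)
y(-128, V)/(-7202) - 1939/A = (-2 - 83*(-128)**2 + (-128)**2*(-83)**2)/(-7202) - 1939/729 = (-2 - 83*16384 + 16384*6889)*(-1/7202) - 1939*1/729 = (-2 - 1359872 + 112869376)*(-1/7202) - 1939/729 = 111509502*(-1/7202) - 1939/729 = -4288827/277 - 1939/729 = -3127091986/201933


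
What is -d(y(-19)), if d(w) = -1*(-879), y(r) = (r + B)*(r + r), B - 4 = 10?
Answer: -879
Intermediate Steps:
B = 14 (B = 4 + 10 = 14)
y(r) = 2*r*(14 + r) (y(r) = (r + 14)*(r + r) = (14 + r)*(2*r) = 2*r*(14 + r))
d(w) = 879
-d(y(-19)) = -1*879 = -879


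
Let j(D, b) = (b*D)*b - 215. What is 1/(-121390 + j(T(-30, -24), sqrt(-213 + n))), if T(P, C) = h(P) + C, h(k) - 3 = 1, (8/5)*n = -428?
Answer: -1/111995 ≈ -8.9290e-6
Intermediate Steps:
n = -535/2 (n = (5/8)*(-428) = -535/2 ≈ -267.50)
h(k) = 4 (h(k) = 3 + 1 = 4)
T(P, C) = 4 + C
j(D, b) = -215 + D*b**2 (j(D, b) = (D*b)*b - 215 = D*b**2 - 215 = -215 + D*b**2)
1/(-121390 + j(T(-30, -24), sqrt(-213 + n))) = 1/(-121390 + (-215 + (4 - 24)*(sqrt(-213 - 535/2))**2)) = 1/(-121390 + (-215 - 20*(sqrt(-961/2))**2)) = 1/(-121390 + (-215 - 20*(31*I*sqrt(2)/2)**2)) = 1/(-121390 + (-215 - 20*(-961/2))) = 1/(-121390 + (-215 + 9610)) = 1/(-121390 + 9395) = 1/(-111995) = -1/111995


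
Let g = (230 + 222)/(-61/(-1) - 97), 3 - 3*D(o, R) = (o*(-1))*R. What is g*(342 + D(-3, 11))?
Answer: -37516/9 ≈ -4168.4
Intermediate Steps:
D(o, R) = 1 + R*o/3 (D(o, R) = 1 - o*(-1)*R/3 = 1 - (-o)*R/3 = 1 - (-1)*R*o/3 = 1 + R*o/3)
g = -113/9 (g = 452/(-61*(-1) - 97) = 452/(61 - 97) = 452/(-36) = 452*(-1/36) = -113/9 ≈ -12.556)
g*(342 + D(-3, 11)) = -113*(342 + (1 + (⅓)*11*(-3)))/9 = -113*(342 + (1 - 11))/9 = -113*(342 - 10)/9 = -113/9*332 = -37516/9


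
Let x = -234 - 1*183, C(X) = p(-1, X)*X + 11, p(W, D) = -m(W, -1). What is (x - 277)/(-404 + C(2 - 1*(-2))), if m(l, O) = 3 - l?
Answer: 694/409 ≈ 1.6968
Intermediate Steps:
p(W, D) = -3 + W (p(W, D) = -(3 - W) = -3 + W)
C(X) = 11 - 4*X (C(X) = (-3 - 1)*X + 11 = -4*X + 11 = 11 - 4*X)
x = -417 (x = -234 - 183 = -417)
(x - 277)/(-404 + C(2 - 1*(-2))) = (-417 - 277)/(-404 + (11 - 4*(2 - 1*(-2)))) = -694/(-404 + (11 - 4*(2 + 2))) = -694/(-404 + (11 - 4*4)) = -694/(-404 + (11 - 16)) = -694/(-404 - 5) = -694/(-409) = -694*(-1/409) = 694/409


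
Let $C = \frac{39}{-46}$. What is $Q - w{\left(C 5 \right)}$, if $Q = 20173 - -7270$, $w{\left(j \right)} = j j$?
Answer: $\frac{58031363}{2116} \approx 27425.0$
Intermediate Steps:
$C = - \frac{39}{46}$ ($C = 39 \left(- \frac{1}{46}\right) = - \frac{39}{46} \approx -0.84783$)
$w{\left(j \right)} = j^{2}$
$Q = 27443$ ($Q = 20173 + 7270 = 27443$)
$Q - w{\left(C 5 \right)} = 27443 - \left(\left(- \frac{39}{46}\right) 5\right)^{2} = 27443 - \left(- \frac{195}{46}\right)^{2} = 27443 - \frac{38025}{2116} = \frac{58031363}{2116}$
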